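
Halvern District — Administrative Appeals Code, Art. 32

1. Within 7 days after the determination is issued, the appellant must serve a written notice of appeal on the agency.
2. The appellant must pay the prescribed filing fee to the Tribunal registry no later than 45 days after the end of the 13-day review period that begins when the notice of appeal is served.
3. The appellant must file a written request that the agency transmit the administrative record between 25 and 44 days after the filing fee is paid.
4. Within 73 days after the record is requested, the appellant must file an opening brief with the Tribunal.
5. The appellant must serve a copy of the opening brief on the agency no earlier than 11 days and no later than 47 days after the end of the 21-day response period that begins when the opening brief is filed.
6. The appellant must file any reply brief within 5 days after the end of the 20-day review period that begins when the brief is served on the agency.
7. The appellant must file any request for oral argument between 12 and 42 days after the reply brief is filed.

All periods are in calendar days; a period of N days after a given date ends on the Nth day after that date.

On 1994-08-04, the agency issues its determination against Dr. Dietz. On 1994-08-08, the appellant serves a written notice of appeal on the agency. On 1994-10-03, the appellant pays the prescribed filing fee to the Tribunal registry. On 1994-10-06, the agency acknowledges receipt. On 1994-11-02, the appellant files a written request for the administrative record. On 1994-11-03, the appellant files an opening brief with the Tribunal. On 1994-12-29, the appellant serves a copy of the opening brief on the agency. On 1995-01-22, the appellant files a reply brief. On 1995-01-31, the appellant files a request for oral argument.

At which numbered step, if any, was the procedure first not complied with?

Step 7

Step 1 — counting 7 days from 1994-08-04 (when the determination is issued) gives a deadline of 1994-08-11; 1994-08-08 is within that limit.
Step 2 — counting 45 days from 1994-08-21 (end of the 13-day review period, which began when the notice of appeal is served on 1994-08-08) gives a deadline of 1994-10-05; 1994-10-03 is within that limit.
Step 3 — 25 and 44 days from 1994-10-03 (when the filing fee is paid) are 1994-10-28 and 1994-11-16 respectively; done 1994-11-02 — within the window.
Step 4 — counting 73 days from 1994-11-02 (when the record is requested) gives a deadline of 1995-01-14; completed 1994-11-03, before the deadline.
Step 5 — 11 and 47 days from 1994-11-24 (end of the 21-day response period, which began when the opening brief is filed on 1994-11-03) are 1994-12-05 and 1995-01-10 respectively; done 1994-12-29 — within the window.
Step 6 — counting 5 days from 1995-01-18 (end of the 20-day review period, which began when the brief is served on the agency on 1994-12-29) gives a deadline of 1995-01-23; done 1995-01-22 — timely.
Step 7 — 12 and 42 days from 1995-01-22 (when the reply brief is filed) are 1995-02-03 and 1995-03-05 respectively; 1995-01-31 is 3 days too early.
The procedure was therefore not followed at step 7.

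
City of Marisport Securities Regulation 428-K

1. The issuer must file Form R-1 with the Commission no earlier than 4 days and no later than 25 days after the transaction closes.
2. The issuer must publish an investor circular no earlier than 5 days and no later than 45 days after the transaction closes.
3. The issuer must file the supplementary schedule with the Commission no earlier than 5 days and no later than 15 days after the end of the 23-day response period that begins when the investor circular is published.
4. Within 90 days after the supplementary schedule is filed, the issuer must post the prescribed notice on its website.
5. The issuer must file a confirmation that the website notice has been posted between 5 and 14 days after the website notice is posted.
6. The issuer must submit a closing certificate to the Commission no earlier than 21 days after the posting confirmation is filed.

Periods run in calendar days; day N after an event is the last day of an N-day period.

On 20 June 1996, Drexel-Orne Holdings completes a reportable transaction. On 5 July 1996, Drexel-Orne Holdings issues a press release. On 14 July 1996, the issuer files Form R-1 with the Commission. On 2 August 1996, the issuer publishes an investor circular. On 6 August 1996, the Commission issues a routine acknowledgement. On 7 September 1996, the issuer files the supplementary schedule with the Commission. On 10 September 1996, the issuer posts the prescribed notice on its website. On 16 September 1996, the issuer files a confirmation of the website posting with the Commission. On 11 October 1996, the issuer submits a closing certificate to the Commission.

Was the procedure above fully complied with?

Yes

(1) the permitted window runs from 20 June 1996 + 4 = 24 June 1996 to 20 June 1996 + 25 = 15 July 1996; done 14 July 1996, which is between those dates.
(2) the permitted window runs from 20 June 1996 + 5 = 25 June 1996 to 20 June 1996 + 45 = 4 August 1996; done 2 August 1996, which is between those dates.
(3) the permitted window runs from 25 August 1996 + 5 = 30 August 1996 to 25 August 1996 + 15 = 9 September 1996; done 7 September 1996 — within the window.
(4) due by 7 September 1996 + 90 days = 6 December 1996; completed 10 September 1996, before the deadline.
(5) the permitted window runs from 10 September 1996 + 5 = 15 September 1996 to 10 September 1996 + 14 = 24 September 1996; 16 September 1996 falls inside that range.
(6) permitted from 16 September 1996 + 21 days = 7 October 1996 onward; done 11 October 1996 — permitted.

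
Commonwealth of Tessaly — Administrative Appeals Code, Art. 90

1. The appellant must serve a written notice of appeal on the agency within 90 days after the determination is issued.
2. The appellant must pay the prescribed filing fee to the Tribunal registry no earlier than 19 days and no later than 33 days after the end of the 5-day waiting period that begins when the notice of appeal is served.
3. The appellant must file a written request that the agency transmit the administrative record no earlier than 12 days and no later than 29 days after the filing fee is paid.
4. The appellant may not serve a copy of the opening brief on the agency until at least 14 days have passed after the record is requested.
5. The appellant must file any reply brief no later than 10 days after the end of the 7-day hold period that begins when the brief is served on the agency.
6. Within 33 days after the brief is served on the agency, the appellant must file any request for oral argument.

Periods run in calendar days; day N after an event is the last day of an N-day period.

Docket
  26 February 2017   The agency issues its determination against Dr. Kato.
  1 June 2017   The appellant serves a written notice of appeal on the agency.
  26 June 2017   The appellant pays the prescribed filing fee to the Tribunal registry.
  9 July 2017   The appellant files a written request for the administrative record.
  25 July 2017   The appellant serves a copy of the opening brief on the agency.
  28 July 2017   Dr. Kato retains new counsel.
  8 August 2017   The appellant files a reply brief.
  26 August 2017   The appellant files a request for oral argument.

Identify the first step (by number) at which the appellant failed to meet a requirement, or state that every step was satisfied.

Step 1

Step 1: 90 days after 26 February 2017 (when the determination is issued) is 27 May 2017; not done until 1 June 2017, 5 days after the deadline.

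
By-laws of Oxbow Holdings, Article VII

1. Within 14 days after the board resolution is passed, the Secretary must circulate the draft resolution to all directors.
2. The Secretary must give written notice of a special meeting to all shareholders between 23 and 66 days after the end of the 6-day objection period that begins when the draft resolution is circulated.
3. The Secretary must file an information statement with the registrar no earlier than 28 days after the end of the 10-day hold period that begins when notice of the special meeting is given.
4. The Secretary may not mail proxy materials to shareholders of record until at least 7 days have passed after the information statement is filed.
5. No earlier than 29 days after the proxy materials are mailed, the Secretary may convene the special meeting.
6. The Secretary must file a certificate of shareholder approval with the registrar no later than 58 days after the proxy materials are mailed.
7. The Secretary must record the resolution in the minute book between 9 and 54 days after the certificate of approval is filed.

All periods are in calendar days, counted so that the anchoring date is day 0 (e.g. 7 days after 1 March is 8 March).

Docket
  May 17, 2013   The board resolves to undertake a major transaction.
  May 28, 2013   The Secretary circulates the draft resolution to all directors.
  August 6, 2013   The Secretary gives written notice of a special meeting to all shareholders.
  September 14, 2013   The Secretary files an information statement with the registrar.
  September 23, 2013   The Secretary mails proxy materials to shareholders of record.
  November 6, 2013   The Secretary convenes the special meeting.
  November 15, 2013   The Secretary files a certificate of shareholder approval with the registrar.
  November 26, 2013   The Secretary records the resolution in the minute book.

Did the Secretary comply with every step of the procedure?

Yes

(1) due by May 17, 2013 + 14 days = May 31, 2013; May 28, 2013 is within that limit.
(2) the permitted window runs from June 3, 2013 + 23 = June 26, 2013 to June 3, 2013 + 66 = August 8, 2013; done August 6, 2013 — within the window.
(3) permitted from August 16, 2013 + 28 days = September 13, 2013 onward; done September 14, 2013 — permitted.
(4) permitted from September 14, 2013 + 7 days = September 21, 2013 onward; done September 23, 2013, after the minimum wait.
(5) permitted from September 23, 2013 + 29 days = October 22, 2013 onward; November 6, 2013 is on or after that date.
(6) due by September 23, 2013 + 58 days = November 20, 2013; November 15, 2013 is within that limit.
(7) the permitted window runs from November 15, 2013 + 9 = November 24, 2013 to November 15, 2013 + 54 = January 8, 2014; done November 26, 2013, which is between those dates.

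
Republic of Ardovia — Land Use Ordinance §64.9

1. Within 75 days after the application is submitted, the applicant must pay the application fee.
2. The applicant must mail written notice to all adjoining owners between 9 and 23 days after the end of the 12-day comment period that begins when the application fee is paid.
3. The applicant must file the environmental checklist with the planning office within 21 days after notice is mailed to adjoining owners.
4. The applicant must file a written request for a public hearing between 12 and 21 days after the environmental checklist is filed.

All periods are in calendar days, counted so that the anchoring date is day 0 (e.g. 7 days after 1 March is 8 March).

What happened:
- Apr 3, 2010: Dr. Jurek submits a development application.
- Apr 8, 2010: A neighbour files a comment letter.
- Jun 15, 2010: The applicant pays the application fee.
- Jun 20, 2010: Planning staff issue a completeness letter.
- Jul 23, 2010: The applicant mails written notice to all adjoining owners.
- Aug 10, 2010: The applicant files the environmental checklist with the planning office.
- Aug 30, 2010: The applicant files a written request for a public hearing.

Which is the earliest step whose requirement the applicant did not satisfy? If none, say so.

Step 2

Step 1: 75 days after Apr 3, 2010 (when the application is submitted) is Jun 17, 2010; completed Jun 15, 2010, before the deadline.
Step 2: the window is 9–23 days after Jun 27, 2010 (end of the 12-day comment period, which began when the application fee is paid on Jun 15, 2010), so Jul 6, 2010 through Jul 20, 2010; Jul 23, 2010 is 3 days past the end of the window.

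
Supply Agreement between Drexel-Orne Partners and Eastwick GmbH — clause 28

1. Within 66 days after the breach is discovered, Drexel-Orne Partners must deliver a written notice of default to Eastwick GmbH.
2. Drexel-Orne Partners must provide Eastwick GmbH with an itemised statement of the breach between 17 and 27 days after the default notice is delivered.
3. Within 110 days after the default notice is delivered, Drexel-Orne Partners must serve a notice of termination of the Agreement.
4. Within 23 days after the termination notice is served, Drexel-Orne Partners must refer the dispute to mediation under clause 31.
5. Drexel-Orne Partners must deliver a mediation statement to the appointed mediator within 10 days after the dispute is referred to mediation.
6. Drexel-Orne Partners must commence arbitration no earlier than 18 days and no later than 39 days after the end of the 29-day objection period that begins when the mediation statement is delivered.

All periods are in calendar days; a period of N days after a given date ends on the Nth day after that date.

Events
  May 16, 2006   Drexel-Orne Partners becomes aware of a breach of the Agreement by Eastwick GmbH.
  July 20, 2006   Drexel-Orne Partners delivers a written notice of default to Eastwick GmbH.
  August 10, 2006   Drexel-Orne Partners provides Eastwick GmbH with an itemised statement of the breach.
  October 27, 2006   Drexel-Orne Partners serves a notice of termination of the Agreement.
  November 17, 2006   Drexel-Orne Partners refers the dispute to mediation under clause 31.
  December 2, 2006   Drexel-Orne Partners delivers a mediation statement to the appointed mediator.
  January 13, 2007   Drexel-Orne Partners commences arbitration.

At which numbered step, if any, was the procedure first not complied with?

Step 5

Step 1: 66 days after May 16, 2006 (when the breach is discovered) is July 21, 2006; July 20, 2006 is within that limit.
Step 2: the window is 17–27 days after July 20, 2006 (when the default notice is delivered), so August 6, 2006 through August 16, 2006; done August 10, 2006 — within the window.
Step 3: 110 days after July 20, 2006 (when the default notice is delivered) is November 7, 2006; October 27, 2006 is within that limit.
Step 4: 23 days after October 27, 2006 (when the termination notice is served) is November 19, 2006; completed November 17, 2006, before the deadline.
Step 5: 10 days after November 17, 2006 (when the dispute is referred to mediation) is November 27, 2006; done December 2, 2006 — 5 days late.
No need to go further; step 5 was not satisfied.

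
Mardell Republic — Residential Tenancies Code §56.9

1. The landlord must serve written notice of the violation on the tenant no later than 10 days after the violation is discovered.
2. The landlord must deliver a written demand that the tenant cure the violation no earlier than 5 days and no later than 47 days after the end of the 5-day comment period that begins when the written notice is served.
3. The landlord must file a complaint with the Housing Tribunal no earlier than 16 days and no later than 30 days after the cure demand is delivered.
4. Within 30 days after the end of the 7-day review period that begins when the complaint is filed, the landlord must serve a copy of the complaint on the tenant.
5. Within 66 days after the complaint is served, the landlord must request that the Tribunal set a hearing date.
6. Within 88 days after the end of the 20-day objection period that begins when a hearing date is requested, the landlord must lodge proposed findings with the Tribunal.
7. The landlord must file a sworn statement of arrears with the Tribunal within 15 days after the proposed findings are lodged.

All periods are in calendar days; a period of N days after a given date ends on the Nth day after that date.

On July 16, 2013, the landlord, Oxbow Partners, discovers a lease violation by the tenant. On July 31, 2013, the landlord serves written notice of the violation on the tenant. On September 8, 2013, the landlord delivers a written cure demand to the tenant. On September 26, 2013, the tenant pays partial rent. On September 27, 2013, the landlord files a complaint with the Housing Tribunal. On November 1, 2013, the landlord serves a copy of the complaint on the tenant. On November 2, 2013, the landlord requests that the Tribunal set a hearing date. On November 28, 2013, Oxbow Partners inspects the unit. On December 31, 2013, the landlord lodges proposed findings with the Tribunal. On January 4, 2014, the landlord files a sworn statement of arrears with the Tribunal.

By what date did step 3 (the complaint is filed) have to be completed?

Step 3 runs from September 8, 2013, when the cure demand is delivered. The window is 16–30 days after September 8, 2013; it closes on October 8, 2013.

October 8, 2013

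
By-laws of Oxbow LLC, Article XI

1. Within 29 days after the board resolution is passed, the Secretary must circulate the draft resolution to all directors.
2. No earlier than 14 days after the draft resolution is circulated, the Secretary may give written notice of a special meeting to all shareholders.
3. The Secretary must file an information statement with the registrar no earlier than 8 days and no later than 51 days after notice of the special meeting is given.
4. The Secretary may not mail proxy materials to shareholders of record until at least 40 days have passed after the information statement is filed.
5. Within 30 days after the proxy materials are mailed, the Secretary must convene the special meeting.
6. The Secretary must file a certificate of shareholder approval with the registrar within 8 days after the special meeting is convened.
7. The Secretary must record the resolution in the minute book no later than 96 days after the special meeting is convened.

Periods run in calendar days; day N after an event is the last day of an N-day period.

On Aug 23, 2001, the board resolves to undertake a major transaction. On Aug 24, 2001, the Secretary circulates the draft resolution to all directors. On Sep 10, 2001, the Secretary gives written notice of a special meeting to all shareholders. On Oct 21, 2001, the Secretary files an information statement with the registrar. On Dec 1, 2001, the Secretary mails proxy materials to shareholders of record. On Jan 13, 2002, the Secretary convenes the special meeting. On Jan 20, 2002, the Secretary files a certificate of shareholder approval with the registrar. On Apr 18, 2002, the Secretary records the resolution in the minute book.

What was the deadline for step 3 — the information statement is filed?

Oct 31, 2001

Step 3 runs from Sep 10, 2001, when notice of the special meeting is given. The window is 8–51 days after Sep 10, 2001; it closes on Oct 31, 2001.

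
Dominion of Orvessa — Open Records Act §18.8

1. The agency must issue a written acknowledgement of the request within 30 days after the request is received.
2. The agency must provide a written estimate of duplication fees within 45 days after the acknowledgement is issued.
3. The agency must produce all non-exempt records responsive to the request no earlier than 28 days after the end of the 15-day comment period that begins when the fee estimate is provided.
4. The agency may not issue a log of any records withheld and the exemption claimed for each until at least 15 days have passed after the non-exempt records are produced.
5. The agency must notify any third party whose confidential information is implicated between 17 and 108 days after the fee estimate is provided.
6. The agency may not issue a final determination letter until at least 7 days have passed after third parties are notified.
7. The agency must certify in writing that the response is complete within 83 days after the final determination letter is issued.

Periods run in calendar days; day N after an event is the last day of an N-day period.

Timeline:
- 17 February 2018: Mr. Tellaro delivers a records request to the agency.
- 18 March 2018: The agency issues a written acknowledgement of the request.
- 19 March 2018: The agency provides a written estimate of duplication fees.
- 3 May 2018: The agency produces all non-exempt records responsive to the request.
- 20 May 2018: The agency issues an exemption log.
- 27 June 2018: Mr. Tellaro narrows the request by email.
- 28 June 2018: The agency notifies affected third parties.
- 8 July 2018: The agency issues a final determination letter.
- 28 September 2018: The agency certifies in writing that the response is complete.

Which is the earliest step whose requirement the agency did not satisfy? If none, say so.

(1) due by 17 February 2018 + 30 days = 19 March 2018; 18 March 2018 is within that limit.
(2) due by 18 March 2018 + 45 days = 2 May 2018; done 19 March 2018 — timely.
(3) permitted from 3 April 2018 + 28 days = 1 May 2018 onward; 3 May 2018 is on or after that date.
(4) permitted from 3 May 2018 + 15 days = 18 May 2018 onward; done 20 May 2018, after the minimum wait.
(5) the permitted window runs from 19 March 2018 + 17 = 5 April 2018 to 19 March 2018 + 108 = 5 July 2018; done 28 June 2018 — within the window.
(6) permitted from 28 June 2018 + 7 days = 5 July 2018 onward; done 8 July 2018, after the minimum wait.
(7) due by 8 July 2018 + 83 days = 29 September 2018; completed 28 September 2018, before the deadline.

None — every step was satisfied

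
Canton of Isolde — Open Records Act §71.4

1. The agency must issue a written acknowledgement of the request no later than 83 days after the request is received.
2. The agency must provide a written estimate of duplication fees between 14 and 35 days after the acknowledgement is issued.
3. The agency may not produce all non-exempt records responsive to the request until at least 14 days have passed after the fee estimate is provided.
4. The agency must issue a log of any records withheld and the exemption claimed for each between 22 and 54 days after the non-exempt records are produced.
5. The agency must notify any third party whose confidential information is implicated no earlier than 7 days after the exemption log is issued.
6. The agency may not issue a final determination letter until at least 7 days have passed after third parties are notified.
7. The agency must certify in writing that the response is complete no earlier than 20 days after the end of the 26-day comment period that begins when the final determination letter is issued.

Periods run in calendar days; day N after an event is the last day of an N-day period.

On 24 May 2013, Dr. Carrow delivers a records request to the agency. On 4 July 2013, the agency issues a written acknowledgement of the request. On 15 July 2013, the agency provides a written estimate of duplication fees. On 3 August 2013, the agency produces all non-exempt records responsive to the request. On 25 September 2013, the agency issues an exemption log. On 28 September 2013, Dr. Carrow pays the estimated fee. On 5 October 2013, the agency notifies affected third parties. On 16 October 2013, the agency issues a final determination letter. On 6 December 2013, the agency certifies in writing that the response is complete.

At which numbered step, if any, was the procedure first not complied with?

Step 1 — counting 83 days from 24 May 2013 (when the request is received) gives a deadline of 15 August 2013; completed 4 July 2013, before the deadline.
Step 2 — 14 and 35 days from 4 July 2013 (when the acknowledgement is issued) are 18 July 2013 and 8 August 2013 respectively; 15 July 2013 is 3 days too early.

Step 2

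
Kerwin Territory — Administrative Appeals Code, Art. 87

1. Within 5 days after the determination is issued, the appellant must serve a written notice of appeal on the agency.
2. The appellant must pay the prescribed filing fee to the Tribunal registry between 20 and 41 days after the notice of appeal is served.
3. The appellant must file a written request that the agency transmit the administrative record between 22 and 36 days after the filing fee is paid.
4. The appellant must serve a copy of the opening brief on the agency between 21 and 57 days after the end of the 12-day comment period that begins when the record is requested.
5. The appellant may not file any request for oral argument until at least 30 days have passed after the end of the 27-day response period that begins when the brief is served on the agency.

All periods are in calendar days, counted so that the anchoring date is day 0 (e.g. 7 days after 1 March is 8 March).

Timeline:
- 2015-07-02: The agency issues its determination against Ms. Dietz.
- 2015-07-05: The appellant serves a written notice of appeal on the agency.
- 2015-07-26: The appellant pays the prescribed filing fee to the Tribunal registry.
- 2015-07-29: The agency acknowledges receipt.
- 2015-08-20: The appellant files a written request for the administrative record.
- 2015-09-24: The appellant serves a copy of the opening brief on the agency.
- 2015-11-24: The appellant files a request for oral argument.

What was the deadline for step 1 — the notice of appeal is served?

Step 1 runs from 2015-07-02, when the determination is issued. 5 days after 2015-07-02 is 2015-07-07.

2015-07-07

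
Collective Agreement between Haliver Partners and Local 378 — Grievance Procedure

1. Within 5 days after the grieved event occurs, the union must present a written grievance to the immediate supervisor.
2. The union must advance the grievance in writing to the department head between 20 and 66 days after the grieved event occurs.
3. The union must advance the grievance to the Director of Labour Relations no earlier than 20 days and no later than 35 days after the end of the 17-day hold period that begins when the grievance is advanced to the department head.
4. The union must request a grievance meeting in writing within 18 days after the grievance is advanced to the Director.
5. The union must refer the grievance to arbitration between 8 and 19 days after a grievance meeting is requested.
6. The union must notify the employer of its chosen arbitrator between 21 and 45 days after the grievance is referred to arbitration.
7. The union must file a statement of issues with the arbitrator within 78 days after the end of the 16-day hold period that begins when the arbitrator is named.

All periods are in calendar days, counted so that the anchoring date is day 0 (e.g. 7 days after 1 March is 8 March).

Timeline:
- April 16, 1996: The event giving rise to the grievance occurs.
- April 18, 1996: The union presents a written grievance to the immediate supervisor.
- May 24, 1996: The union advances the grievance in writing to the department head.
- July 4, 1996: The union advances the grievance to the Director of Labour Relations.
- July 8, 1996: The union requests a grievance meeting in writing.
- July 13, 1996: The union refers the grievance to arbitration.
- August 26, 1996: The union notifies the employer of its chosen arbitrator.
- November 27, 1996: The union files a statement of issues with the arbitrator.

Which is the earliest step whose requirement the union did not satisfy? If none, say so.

Step 5

Step 1 — counting 5 days from April 16, 1996 (when the grieved event occurs) gives a deadline of April 21, 1996; April 18, 1996 is within that limit.
Step 2 — 20 and 66 days from April 16, 1996 (when the grieved event occurs) are May 6, 1996 and June 21, 1996 respectively; May 24, 1996 falls inside that range.
Step 3 — 20 and 35 days from June 10, 1996 (end of the 17-day hold period, which began when the grievance is advanced to the department head on May 24, 1996) are June 30, 1996 and July 15, 1996 respectively; done July 4, 1996 — within the window.
Step 4 — counting 18 days from July 4, 1996 (when the grievance is advanced to the Director) gives a deadline of July 22, 1996; completed July 8, 1996, before the deadline.
Step 5 — 8 and 19 days from July 8, 1996 (when a grievance meeting is requested) are July 16, 1996 and July 27, 1996 respectively; July 13, 1996 is 3 days too early.
The procedure was therefore not followed at step 5.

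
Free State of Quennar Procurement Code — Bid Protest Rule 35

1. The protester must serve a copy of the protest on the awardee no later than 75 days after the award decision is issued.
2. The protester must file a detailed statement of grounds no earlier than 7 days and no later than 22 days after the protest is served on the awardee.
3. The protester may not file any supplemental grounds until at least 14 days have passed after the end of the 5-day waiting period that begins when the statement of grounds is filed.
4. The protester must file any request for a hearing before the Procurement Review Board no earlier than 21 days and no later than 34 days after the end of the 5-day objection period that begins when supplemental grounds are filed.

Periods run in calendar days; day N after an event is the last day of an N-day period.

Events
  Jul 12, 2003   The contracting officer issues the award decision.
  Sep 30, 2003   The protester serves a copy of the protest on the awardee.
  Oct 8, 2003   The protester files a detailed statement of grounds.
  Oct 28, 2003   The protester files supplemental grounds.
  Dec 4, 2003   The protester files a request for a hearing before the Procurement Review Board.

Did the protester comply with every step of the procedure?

No

(1) due by Jul 12, 2003 + 75 days = Sep 25, 2003; done Sep 30, 2003 — 5 days late.
The analysis stops there.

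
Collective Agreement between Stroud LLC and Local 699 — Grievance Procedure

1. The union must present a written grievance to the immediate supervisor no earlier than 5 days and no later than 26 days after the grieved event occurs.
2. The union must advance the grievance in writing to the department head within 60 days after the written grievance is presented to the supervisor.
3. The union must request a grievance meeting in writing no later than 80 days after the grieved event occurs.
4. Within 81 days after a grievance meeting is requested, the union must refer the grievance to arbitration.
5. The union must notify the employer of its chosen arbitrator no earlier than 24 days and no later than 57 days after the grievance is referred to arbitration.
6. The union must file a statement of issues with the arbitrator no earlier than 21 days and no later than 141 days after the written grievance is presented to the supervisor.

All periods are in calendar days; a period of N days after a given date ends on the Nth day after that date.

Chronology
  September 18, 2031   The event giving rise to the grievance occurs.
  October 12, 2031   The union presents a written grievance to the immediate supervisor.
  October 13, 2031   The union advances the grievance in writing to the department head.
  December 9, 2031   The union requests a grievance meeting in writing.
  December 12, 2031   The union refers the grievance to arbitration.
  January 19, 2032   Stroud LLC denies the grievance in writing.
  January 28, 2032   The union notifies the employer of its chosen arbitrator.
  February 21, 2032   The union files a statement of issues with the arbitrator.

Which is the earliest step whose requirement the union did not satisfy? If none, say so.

Step 3

Step 1: the window is 5–26 days after September 18, 2031 (when the grieved event occurs), so September 23, 2031 through October 14, 2031; done October 12, 2031, which is between those dates.
Step 2: 60 days after October 12, 2031 (when the written grievance is presented to the supervisor) is December 11, 2031; done October 13, 2031 — timely.
Step 3: 80 days after September 18, 2031 (when the grieved event occurs) is December 7, 2031; December 9, 2031 misses that deadline by 2 days.
Later steps need not be reached.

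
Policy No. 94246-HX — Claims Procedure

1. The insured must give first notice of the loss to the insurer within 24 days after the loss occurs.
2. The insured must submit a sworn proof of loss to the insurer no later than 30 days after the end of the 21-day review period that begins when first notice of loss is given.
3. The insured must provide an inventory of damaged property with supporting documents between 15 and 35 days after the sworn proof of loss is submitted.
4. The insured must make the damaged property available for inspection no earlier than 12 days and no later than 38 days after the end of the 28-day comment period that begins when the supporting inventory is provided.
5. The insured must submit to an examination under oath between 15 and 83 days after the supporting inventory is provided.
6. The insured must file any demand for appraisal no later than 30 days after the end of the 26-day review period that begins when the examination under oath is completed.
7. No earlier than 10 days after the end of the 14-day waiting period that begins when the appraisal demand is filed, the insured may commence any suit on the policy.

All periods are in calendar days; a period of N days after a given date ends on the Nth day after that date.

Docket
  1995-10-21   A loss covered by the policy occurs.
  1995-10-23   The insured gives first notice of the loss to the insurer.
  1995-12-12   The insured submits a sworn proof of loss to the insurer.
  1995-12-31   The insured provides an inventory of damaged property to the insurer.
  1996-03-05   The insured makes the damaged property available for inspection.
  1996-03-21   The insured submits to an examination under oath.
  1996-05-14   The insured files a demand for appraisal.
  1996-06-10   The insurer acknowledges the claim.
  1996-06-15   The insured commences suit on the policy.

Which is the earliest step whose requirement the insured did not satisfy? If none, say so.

(1) due by 1995-10-21 + 24 days = 1995-11-14; completed 1995-10-23, before the deadline.
(2) due by 1995-11-13 + 30 days = 1995-12-13; 1995-12-12 is within that limit.
(3) the permitted window runs from 1995-12-12 + 15 = 1995-12-27 to 1995-12-12 + 35 = 1996-01-16; done 1995-12-31, which is between those dates.
(4) the permitted window runs from 1996-01-28 + 12 = 1996-02-09 to 1996-01-28 + 38 = 1996-03-06; 1996-03-05 falls inside that range.
(5) the permitted window runs from 1995-12-31 + 15 = 1996-01-15 to 1995-12-31 + 83 = 1996-03-23; 1996-03-21 falls inside that range.
(6) due by 1996-04-16 + 30 days = 1996-05-16; completed 1996-05-14, before the deadline.
(7) permitted from 1996-05-28 + 10 days = 1996-06-07 onward; 1996-06-15 is on or after that date.

None — every step was satisfied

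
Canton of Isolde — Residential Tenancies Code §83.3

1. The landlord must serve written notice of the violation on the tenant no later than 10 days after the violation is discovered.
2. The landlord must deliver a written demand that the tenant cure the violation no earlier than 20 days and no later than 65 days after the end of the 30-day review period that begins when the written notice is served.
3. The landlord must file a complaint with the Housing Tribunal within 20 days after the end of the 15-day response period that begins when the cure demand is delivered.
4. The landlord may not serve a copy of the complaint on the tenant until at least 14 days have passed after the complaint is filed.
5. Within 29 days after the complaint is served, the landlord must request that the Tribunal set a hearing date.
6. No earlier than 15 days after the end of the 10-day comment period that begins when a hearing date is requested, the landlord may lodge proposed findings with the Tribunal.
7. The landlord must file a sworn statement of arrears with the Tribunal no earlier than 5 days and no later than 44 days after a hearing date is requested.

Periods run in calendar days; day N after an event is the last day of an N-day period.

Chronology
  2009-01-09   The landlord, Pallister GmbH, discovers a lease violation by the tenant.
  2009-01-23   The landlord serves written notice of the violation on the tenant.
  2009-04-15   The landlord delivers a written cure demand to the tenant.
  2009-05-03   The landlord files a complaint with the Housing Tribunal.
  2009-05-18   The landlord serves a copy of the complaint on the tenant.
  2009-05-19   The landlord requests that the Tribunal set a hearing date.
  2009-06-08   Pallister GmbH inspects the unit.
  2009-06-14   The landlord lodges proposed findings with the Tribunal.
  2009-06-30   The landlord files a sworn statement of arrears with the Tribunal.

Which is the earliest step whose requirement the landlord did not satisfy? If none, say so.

Step 1

Step 1 — counting 10 days from 2009-01-09 (when the violation is discovered) gives a deadline of 2009-01-19; not done until 2009-01-23, 4 days after the deadline.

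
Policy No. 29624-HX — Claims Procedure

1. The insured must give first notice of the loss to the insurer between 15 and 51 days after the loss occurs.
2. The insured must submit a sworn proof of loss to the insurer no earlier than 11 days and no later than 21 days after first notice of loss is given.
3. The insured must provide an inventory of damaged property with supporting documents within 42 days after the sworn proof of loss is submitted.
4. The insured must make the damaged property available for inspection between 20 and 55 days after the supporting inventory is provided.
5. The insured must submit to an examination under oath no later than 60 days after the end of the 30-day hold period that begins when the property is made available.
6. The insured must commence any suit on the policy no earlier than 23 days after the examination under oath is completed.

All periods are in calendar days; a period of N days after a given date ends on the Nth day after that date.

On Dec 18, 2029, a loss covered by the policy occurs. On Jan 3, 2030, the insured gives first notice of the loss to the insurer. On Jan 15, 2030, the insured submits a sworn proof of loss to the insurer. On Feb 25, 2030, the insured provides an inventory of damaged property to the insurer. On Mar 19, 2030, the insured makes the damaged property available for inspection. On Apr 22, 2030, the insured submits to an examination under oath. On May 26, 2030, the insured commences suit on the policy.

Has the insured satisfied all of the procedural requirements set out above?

Step 1 — 15 and 51 days from Dec 18, 2029 (when the loss occurs) are Jan 2, 2030 and Feb 7, 2030 respectively; done Jan 3, 2030 — within the window.
Step 2 — 11 and 21 days from Jan 3, 2030 (when first notice of loss is given) are Jan 14, 2030 and Jan 24, 2030 respectively; done Jan 15, 2030, which is between those dates.
Step 3 — counting 42 days from Jan 15, 2030 (when the sworn proof of loss is submitted) gives a deadline of Feb 26, 2030; completed Feb 25, 2030, before the deadline.
Step 4 — 20 and 55 days from Feb 25, 2030 (when the supporting inventory is provided) are Mar 17, 2030 and Apr 21, 2030 respectively; Mar 19, 2030 falls inside that range.
Step 5 — counting 60 days from Apr 18, 2030 (end of the 30-day hold period, which began when the property is made available on Mar 19, 2030) gives a deadline of Jun 17, 2030; Apr 22, 2030 is within that limit.
Step 6 — must wait 23 days from Apr 22, 2030 (when the examination under oath is completed), so not before May 15, 2030; done May 26, 2030, after the minimum wait.

Yes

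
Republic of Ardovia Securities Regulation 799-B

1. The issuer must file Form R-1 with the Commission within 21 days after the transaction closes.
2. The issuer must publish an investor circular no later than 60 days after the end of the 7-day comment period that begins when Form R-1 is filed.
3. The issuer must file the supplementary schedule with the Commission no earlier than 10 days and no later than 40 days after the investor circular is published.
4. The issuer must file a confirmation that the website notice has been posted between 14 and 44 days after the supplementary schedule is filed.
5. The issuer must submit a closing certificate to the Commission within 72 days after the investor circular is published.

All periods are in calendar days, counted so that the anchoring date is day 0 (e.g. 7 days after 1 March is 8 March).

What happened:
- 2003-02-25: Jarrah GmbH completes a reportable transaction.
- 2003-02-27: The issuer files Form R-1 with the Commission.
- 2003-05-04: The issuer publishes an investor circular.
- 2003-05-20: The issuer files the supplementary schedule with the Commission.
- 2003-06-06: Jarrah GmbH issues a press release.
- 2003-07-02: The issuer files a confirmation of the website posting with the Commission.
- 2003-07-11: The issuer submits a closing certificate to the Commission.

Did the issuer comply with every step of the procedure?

Step 1 — counting 21 days from 2003-02-25 (when the transaction closes) gives a deadline of 2003-03-18; completed 2003-02-27, before the deadline.
Step 2 — counting 60 days from 2003-03-06 (end of the 7-day comment period, which began when Form R-1 is filed on 2003-02-27) gives a deadline of 2003-05-05; done 2003-05-04 — timely.
Step 3 — 10 and 40 days from 2003-05-04 (when the investor circular is published) are 2003-05-14 and 2003-06-13 respectively; 2003-05-20 falls inside that range.
Step 4 — 14 and 44 days from 2003-05-20 (when the supplementary schedule is filed) are 2003-06-03 and 2003-07-03 respectively; 2003-07-02 falls inside that range.
Step 5 — counting 72 days from 2003-05-04 (when the investor circular is published) gives a deadline of 2003-07-15; 2003-07-11 is within that limit.

Yes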